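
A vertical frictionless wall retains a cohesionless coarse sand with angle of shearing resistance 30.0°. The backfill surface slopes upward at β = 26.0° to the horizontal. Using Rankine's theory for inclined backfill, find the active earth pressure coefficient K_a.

K_a = cos β · (cos β − √(cos²β − cos²φ)) / (cos β + √(cos²β − cos²φ)).
cos β = 0.8988, cos φ = 0.8660, √(cos²β − cos²φ) = 0.2405.
K_a = 0.8988 × (0.8988 − 0.2405)/(0.8988 + 0.2405) = 0.5194.

0.519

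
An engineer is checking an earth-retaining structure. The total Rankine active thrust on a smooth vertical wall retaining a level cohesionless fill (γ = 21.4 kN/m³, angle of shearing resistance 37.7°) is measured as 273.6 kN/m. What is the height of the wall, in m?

10.3 m

K_a = 0.2411. P_a = ½ K_a γ H² ⇒ H = √(2P_a/(K_a γ)).
H = √(2×273.6/(0.2411×21.4)) = 10.30 m.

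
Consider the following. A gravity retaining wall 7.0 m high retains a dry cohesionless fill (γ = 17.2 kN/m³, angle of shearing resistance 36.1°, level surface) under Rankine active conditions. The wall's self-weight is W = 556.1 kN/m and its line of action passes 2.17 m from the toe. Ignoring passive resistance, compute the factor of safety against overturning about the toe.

4.75

K_a = tan²(45° − 36.1°/2) = 0.2585.
P_a = ½K_aγH² = 0.5×0.2585×17.2×7.0² = 108.9 kN/m, acting at H/3 = 2.333 m above the base.
Overturning moment M_o = P_a × H/3 = 108.9 × 2.333 = 254.2.
Resisting moment M_r = W × 2.17 = 556.1 × 2.17 = 1207.
FS_overturning = M_r/M_o = 1207/254.2 = 4.748.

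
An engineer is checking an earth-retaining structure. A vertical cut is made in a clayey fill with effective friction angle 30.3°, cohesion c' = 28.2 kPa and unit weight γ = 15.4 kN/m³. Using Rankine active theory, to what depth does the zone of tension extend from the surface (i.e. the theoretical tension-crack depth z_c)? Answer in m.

6.38 m

K_a = tan²(45° − 30.3°/2) = 0.3293; √K_a = 0.5739.
The active pressure is zero where K_a γ z = 2c√K_a, so z_c = 2c/(γ√K_a) = 2×28.2/(15.4×0.5739) = 6.382 m.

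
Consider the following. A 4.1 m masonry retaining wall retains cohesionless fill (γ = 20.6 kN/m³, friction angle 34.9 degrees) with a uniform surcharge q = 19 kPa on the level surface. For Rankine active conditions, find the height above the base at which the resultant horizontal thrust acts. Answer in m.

1.58 m

K_a = 0.2721.
Triangular part P₁ = ½K_aγH² = 47.12 at H/3 = 1.367 m; rectangular part P₂ = K_a q H = 21.20 at H/2 = 2.050 m.
ȳ = (P₁·1.367 + P₂·2.050)/(P₁+P₂) = 1.579 m.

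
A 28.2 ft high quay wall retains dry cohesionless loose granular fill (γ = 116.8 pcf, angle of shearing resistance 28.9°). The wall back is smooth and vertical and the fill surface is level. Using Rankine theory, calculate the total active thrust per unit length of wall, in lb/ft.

16200 lb/ft

K_a = tan²(45° − φ/2) = 0.3484.
P_a = ½ K_a γ H² = 0.5 × 0.3484 × 116.8 × 28.2² = 16180 lb/ft.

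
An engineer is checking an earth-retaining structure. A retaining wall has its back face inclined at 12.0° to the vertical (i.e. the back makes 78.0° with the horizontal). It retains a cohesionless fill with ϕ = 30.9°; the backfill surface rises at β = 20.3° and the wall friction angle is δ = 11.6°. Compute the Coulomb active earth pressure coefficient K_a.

0.544

K_a = sin²(α+φ) / [sin²α · sin(α−δ) · (1 + √{sin(φ+δ)sin(φ−β) / (sin(α−δ)sin(α+β))})²].
With α = 78.0°, φ = 30.9°, δ = 11.6°, β = 20.3°: K_a = 0.5438.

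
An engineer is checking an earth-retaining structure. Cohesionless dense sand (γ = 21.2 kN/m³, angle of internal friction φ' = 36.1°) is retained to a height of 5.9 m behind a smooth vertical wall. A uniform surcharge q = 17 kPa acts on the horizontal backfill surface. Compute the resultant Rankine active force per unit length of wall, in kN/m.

121 kN/m

K_a = tan²(45° − φ/2) = 0.2585.
Soil triangle: ½ K_a γ H² = 0.5×0.2585×21.2×5.9² = 95.38 kN/m.
Surcharge rectangle: K_a q H = 0.2585×17×5.9 = 25.93 kN/m.
Total = 95.38 + 25.93 = 121.3 kN/m.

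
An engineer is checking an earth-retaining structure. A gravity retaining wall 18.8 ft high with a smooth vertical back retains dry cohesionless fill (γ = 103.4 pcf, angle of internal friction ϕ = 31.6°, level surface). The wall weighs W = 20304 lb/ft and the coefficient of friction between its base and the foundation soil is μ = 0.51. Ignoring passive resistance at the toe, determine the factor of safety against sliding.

1.81

K_a = tan²(45° − 31.6°/2) = 0.3123.
P_a = ½K_aγH² = 0.5×0.3123×103.4×18.8² = 5707 lb/ft, acting at H/3 = 6.267 ft above the base.
FS_sliding = μW / P_a = 0.51×20304 / 5707 = 1.814.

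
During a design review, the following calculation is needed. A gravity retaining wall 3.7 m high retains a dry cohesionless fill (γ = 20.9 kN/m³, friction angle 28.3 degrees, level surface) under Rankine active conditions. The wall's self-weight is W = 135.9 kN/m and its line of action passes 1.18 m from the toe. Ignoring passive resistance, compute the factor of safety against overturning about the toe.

K_a = tan²(45° − 28.3°/2) = 0.3568.
P_a = ½K_aγH² = 0.5×0.3568×20.9×3.7² = 51.04 kN/m, acting at H/3 = 1.233 m above the base.
Overturning moment M_o = P_a × H/3 = 51.04 × 1.233 = 62.95.
Resisting moment M_r = W × 1.18 = 135.9 × 1.18 = 160.4.
FS_overturning = M_r/M_o = 160.4/62.95 = 2.547.

2.55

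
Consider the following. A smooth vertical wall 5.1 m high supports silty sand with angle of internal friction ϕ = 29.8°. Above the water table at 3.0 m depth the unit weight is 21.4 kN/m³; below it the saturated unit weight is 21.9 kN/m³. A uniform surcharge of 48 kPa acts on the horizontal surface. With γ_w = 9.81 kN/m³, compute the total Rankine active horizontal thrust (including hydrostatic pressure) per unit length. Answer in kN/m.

191 kN/m

K_a = tan²(45° − φ/2) = 0.3360.
γ' = 21.9 − 9.81 = 12.09 kN/m³. h₂ = H − d_w = 2.1 m.
σ'_h: at surface K_a·q = 16.13; at WT K_a(q+γd_w) = 37.70; at base K_a(q+γd_w+γ'h₂) = 46.23 kPa.
P₁ = ½(16.13+37.70)×3.0 = 80.75; P₂ = ½(37.70+46.23)×2.1 = 88.13; P_w = ½γ_w h₂² = 21.63.
Total = 80.75+88.13+21.63 = 190.5 kN/m.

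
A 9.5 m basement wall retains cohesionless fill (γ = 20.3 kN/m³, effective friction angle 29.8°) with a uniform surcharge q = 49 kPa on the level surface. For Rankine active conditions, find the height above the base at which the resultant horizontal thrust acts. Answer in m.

K_a = 0.3360.
Triangular part P₁ = ½K_aγH² = 307.8 at H/3 = 3.167 m; rectangular part P₂ = K_a q H = 156.4 at H/2 = 4.750 m.
ȳ = (P₁·3.167 + P₂·4.750)/(P₁+P₂) = 3.700 m.

3.70 m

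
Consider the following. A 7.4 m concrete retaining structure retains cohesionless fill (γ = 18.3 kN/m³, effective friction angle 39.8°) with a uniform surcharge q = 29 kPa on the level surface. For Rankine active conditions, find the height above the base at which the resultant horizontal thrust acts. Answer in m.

2.84 m

K_a = 0.2194.
Triangular part P₁ = ½K_aγH² = 109.9 at H/3 = 2.467 m; rectangular part P₂ = K_a q H = 47.09 at H/2 = 3.700 m.
ȳ = (P₁·2.467 + P₂·3.700)/(P₁+P₂) = 2.837 m.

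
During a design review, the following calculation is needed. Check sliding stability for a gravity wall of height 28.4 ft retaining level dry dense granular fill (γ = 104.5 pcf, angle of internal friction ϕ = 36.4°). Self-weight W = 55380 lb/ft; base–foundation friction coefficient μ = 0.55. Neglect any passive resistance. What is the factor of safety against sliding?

2.83

K_a = tan²(45° − 36.4°/2) = 0.2552.
P_a = ½K_aγH² = 0.5×0.2552×104.5×28.4² = 10750 lb/ft, acting at H/3 = 9.467 ft above the base.
FS_sliding = μW / P_a = 0.55×55380 / 10750 = 2.833.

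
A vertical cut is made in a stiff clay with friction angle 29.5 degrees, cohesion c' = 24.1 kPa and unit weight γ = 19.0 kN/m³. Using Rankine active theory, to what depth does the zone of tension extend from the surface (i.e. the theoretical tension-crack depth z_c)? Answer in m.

4.35 m

K_a = tan²(45° − 29.5°/2) = 0.3401; √K_a = 0.5832.
The active pressure is zero where K_a γ z = 2c√K_a, so z_c = 2c/(γ√K_a) = 2×24.1/(19.0×0.5832) = 4.350 m.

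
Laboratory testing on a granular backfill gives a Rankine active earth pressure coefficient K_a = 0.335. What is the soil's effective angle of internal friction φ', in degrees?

29.9°

K_a = tan²(45° − φ/2) ⇒ 45° − φ/2 = arctan(√0.335) = 30.06°.
φ = 2(45° − 30.06°) = 29.88°.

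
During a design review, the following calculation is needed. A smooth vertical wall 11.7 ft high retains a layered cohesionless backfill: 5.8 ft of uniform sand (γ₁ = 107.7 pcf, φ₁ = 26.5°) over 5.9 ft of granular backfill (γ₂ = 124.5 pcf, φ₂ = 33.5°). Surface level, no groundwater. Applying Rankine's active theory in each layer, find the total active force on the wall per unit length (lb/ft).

K_a1 = tan²(45°−26.5°/2) = 0.3829; K_a2 = tan²(45°−33.5°/2) = 0.2887.
Layer 1: σ at base = K_a1 γ₁ h₁ = 239.2 psf; P₁ = ½×239.2×5.8 = 693.7.
Layer 2: σ_v at top = γ₁h₁ = 624.7; σ_h top = K_a2×624.7 = 180.3; σ_h base = K_a2×(624.7+124.5×5.9) = 392.4.
P₂ = ½(180.3+392.4)×5.9 = 1690. Total P_a = 693.7+1690 = 2383 lb/ft.

2380 lb/ft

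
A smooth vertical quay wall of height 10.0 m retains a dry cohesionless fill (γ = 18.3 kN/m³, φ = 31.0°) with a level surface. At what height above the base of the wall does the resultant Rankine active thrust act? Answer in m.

3.33 m

K_a = 0.3201.
The pressure distribution is triangular, so the resultant acts at H/3 above the base = 10.0/3 = 3.333 m.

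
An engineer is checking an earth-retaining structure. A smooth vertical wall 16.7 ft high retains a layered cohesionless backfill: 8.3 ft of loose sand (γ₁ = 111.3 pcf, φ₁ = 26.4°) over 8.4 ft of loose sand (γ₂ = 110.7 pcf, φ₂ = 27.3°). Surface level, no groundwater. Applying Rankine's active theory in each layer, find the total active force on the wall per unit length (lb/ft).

K_a1 = tan²(45°−26.4°/2) = 0.3844; K_a2 = tan²(45°−27.3°/2) = 0.3711.
Layer 1: σ at base = K_a1 γ₁ h₁ = 355.1 psf; P₁ = ½×355.1×8.3 = 1474.
Layer 2: σ_v at top = γ₁h₁ = 923.8; σ_h top = K_a2×923.8 = 342.8; σ_h base = K_a2×(923.8+110.7×8.4) = 688.0.
P₂ = ½(342.8+688.0)×8.4 = 4329. Total P_a = 1474+4329 = 5803 lb/ft.

5800 lb/ft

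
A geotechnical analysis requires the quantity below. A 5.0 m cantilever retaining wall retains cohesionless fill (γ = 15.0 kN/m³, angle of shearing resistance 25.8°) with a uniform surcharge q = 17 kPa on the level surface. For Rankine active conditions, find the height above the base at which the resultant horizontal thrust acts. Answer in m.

K_a = 0.3935.
Triangular part P₁ = ½K_aγH² = 73.78 at H/3 = 1.667 m; rectangular part P₂ = K_a q H = 33.45 at H/2 = 2.500 m.
ȳ = (P₁·1.667 + P₂·2.500)/(P₁+P₂) = 1.927 m.

1.93 m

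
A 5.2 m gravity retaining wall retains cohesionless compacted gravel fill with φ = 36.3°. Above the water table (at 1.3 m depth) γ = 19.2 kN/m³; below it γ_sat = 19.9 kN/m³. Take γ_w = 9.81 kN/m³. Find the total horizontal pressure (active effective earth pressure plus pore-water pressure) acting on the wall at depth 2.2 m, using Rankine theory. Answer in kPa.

K_a = (1 − sin φ)/(1 + sin φ) = 0.2563.
γ' = 19.9 − 9.81 = 10.09 kN/m³.
Effective vertical stress at 2.2 m: σ'_v = 19.2×1.3 + 10.09×0.900 = 34.04 kPa.
σ'_h = K_a σ'_v = 0.2563 × 34.04 = 8.724 kPa; u = γ_w × 0.900 = 8.829 kPa.
Total σ_h = 8.724 + 8.829 = 17.55 kPa.

17.6 kPa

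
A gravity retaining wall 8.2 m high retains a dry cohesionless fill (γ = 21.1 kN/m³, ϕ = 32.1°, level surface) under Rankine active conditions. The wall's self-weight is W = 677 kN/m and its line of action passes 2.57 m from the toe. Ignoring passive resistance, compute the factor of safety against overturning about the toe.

2.93

K_a = tan²(45° − 32.1°/2) = 0.3060.
P_a = ½K_aγH² = 0.5×0.3060×21.1×8.2² = 217.1 kN/m, acting at H/3 = 2.733 m above the base.
Overturning moment M_o = P_a × H/3 = 217.1 × 2.733 = 593.3.
Resisting moment M_r = W × 2.57 = 677 × 2.57 = 1740.
FS_overturning = M_r/M_o = 1740/593.3 = 2.932.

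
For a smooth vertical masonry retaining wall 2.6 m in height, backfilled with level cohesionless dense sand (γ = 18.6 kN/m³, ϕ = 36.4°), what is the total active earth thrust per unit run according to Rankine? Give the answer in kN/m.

16.0 kN/m

K_a = tan²(45° − φ/2) = 0.2552.
P_a = ½ K_a γ H² = 0.5 × 0.2552 × 18.6 × 2.6² = 16.04 kN/m.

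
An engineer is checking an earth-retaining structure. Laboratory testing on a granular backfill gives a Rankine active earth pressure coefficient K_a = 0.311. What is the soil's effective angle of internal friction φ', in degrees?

K_a = tan²(45° − φ/2) ⇒ 45° − φ/2 = arctan(√0.311) = 29.15°.
φ = 2(45° − 29.15°) = 31.71°.

31.7°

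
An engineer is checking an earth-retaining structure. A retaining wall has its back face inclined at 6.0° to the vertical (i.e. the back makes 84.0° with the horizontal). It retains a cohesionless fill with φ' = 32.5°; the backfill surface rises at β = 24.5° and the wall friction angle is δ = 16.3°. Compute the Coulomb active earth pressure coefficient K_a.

K_a = sin²(α+φ) / [sin²α · sin(α−δ) · (1 + √{sin(φ+δ)sin(φ−β) / (sin(α−δ)sin(α+β))})²].
With α = 84.0°, φ = 32.5°, δ = 16.3°, β = 24.5°: K_a = 0.4835.

0.483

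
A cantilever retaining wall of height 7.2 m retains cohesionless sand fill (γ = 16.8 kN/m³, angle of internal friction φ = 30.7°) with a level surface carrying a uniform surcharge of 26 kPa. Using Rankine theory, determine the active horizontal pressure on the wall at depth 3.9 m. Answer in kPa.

29.7 kPa

K_a = (1 − sin φ)/(1 + sin φ) = 0.3240.
σ_v = γz + q = 16.8 × 3.9 + 26 = 91.52 kPa.
σ_h = K_a σ_v = 0.3240 × 91.52 = 29.65 kPa.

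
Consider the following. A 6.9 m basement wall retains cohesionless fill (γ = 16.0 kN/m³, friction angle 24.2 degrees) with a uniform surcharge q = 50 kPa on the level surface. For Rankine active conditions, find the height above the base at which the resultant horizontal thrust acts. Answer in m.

2.85 m

K_a = 0.4185.
Triangular part P₁ = ½K_aγH² = 159.4 at H/3 = 2.300 m; rectangular part P₂ = K_a q H = 144.4 at H/2 = 3.450 m.
ȳ = (P₁·2.300 + P₂·3.450)/(P₁+P₂) = 2.847 m.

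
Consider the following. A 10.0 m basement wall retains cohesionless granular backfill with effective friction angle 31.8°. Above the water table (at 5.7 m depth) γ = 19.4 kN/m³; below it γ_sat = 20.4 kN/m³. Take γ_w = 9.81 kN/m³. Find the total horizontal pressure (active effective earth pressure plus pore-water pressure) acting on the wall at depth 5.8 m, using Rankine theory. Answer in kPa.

35.6 kPa

K_a = (1 − sin φ)/(1 + sin φ) = 0.3098.
γ' = 20.4 − 9.81 = 10.59 kN/m³.
Effective vertical stress at 5.8 m: σ'_v = 19.4×5.7 + 10.59×0.1000 = 111.6 kPa.
σ'_h = K_a σ'_v = 0.3098 × 111.6 = 34.59 kPa; u = γ_w × 0.1000 = 0.9810 kPa.
Total σ_h = 34.59 + 0.9810 = 35.57 kPa.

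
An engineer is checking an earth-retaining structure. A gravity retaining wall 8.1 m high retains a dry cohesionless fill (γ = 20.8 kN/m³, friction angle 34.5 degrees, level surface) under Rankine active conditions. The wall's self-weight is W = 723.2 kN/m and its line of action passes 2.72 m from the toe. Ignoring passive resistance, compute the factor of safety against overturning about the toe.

K_a = tan²(45° − 34.5°/2) = 0.2768.
P_a = ½K_aγH² = 0.5×0.2768×20.8×8.1² = 188.9 kN/m, acting at H/3 = 2.700 m above the base.
Overturning moment M_o = P_a × H/3 = 188.9 × 2.700 = 510.0.
Resisting moment M_r = W × 2.72 = 723.2 × 2.72 = 1967.
FS_overturning = M_r/M_o = 1967/510.0 = 3.857.

3.86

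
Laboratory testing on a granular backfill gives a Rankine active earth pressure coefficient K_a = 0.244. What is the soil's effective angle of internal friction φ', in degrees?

K_a = tan²(45° − φ/2) ⇒ 45° − φ/2 = arctan(√0.244) = 26.29°.
φ = 2(45° − 26.29°) = 37.42°.

37.4°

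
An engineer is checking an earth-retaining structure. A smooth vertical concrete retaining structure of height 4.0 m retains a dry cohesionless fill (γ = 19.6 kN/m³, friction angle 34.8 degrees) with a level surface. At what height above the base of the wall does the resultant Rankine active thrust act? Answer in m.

1.33 m

K_a = 0.2733.
The pressure distribution is triangular, so the resultant acts at H/3 above the base = 4.0/3 = 1.333 m.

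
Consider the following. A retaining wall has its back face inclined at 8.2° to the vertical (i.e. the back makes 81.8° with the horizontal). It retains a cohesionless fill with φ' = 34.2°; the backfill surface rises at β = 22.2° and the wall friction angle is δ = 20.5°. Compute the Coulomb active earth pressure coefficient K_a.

K_a = sin²(α+φ) / [sin²α · sin(α−δ) · (1 + √{sin(φ+δ)sin(φ−β) / (sin(α−δ)sin(α+β))})²].
With α = 81.8°, φ = 34.2°, δ = 20.5°, β = 22.2°: K_a = 0.4493.

0.449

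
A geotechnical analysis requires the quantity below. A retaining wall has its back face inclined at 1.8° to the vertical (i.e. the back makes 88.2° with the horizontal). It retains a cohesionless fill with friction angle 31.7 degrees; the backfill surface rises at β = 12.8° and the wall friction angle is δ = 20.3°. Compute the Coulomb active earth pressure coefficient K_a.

0.347

K_a = sin²(α+φ) / [sin²α · sin(α−δ) · (1 + √{sin(φ+δ)sin(φ−β) / (sin(α−δ)sin(α+β))})²].
With α = 88.2°, φ = 31.7°, δ = 20.3°, β = 12.8°: K_a = 0.3469.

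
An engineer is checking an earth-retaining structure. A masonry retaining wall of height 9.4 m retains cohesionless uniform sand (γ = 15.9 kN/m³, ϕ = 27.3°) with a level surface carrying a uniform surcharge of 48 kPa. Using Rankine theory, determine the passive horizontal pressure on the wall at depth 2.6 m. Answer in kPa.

K_p = (1 + sin φ)/(1 − sin φ) = 2.694.
σ_v = γz + q = 15.9 × 2.6 + 48 = 89.34 kPa.
σ_h = K_p σ_v = 2.694 × 89.34 = 240.7 kPa.

241 kPa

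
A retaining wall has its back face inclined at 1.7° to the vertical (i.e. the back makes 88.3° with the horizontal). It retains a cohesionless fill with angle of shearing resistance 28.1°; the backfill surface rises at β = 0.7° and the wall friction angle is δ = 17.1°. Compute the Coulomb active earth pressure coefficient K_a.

K_a = sin²(α+φ) / [sin²α · sin(α−δ) · (1 + √{sin(φ+δ)sin(φ−β) / (sin(α−δ)sin(α+β))})²].
With α = 88.3°, φ = 28.1°, δ = 17.1°, β = 0.7°: K_a = 0.3366.

0.337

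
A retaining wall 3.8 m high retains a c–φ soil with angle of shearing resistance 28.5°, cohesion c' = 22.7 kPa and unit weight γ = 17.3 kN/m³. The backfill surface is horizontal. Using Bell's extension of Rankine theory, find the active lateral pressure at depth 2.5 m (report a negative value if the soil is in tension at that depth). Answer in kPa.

-11.7 kPa

K_a = (1 − sin φ)/(1 + sin φ) = 0.3540.
σ_a = K_a γ z − 2c√K_a = 0.3540×17.3×2.5 − 2×22.7×0.5949 = -11.70 kPa.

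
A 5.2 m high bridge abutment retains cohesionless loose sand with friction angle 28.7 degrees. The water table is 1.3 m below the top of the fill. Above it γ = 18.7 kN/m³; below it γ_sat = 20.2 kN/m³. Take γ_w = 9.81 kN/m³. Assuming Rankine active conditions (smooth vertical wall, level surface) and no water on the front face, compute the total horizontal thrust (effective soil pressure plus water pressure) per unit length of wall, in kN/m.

K_a = tan²(45° − φ/2) = 0.3511.
γ' = 20.2 − 9.81 = 10.39 kN/m³. Depth below WT = 3.9 m.
σ'_h at WT = K_a γ d_w = 8.536 kPa; at base = 8.536 + K_a γ' × 3.9 = 22.77 kPa.
P₁ (0–1.3 m) = ½×8.536×1.3 = 5.549. P₂ (1.3–5.2 m) = ½(8.536+22.77)×3.9 = 61.04.
P_w = ½ γ_w h₂² = 0.5×9.81×3.9² = 74.61. Total = 5.549+61.04+74.61 = 141.2 kN/m.

141 kN/m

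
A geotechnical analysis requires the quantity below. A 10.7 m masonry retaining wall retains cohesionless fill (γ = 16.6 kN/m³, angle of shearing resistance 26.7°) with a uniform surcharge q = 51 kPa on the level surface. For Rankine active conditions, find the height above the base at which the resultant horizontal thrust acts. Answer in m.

K_a = 0.3800.
Triangular part P₁ = ½K_aγH² = 361.1 at H/3 = 3.567 m; rectangular part P₂ = K_a q H = 207.3 at H/2 = 5.350 m.
ȳ = (P₁·3.567 + P₂·5.350)/(P₁+P₂) = 4.217 m.

4.22 m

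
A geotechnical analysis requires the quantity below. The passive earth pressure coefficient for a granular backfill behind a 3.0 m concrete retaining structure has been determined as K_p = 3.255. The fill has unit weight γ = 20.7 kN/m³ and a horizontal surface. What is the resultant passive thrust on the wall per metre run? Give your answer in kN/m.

P = ½ K_p γ H² = 0.5 × 3.255 × 20.7 × 3.0² = 303.2 kN/m.

303 kN/m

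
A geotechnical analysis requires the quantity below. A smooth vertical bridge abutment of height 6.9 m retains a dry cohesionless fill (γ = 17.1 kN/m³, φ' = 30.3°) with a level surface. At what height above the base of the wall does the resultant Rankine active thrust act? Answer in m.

K_a = 0.3293.
The pressure distribution is triangular, so the resultant acts at H/3 above the base = 6.9/3 = 2.300 m.

2.30 m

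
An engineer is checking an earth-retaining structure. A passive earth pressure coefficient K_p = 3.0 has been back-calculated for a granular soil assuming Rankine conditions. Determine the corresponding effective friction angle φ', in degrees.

K_p = (1+sin φ)/(1−sin φ) ⇒ sin φ = (K_p − 1)/(K_p + 1) = 0.5000.
φ = arcsin(0.5000) = 30.00°.

30.0°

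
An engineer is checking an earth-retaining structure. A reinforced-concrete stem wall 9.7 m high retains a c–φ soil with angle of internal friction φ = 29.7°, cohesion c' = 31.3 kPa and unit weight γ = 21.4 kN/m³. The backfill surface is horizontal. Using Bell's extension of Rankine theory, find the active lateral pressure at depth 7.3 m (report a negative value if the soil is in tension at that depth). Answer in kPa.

16.3 kPa

K_a = (1 − sin φ)/(1 + sin φ) = 0.3374.
σ_a = K_a γ z − 2c√K_a = 0.3374×21.4×7.3 − 2×31.3×0.5808 = 16.34 kPa.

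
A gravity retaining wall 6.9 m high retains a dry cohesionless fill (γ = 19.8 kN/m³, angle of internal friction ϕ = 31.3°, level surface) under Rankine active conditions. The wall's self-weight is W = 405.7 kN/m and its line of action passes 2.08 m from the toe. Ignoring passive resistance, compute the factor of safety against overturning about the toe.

2.46

K_a = tan²(45° − 31.3°/2) = 0.3162.
P_a = ½K_aγH² = 0.5×0.3162×19.8×6.9² = 149.0 kN/m, acting at H/3 = 2.300 m above the base.
Overturning moment M_o = P_a × H/3 = 149.0 × 2.300 = 342.8.
Resisting moment M_r = W × 2.08 = 405.7 × 2.08 = 843.9.
FS_overturning = M_r/M_o = 843.9/342.8 = 2.462.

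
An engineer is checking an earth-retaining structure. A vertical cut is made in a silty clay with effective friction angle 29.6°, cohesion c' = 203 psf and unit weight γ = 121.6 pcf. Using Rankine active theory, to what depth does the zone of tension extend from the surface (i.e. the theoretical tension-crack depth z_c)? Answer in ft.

K_a = tan²(45° − 29.6°/2) = 0.3387; √K_a = 0.5820.
The active pressure is zero where K_a γ z = 2c√K_a, so z_c = 2c/(γ√K_a) = 2×203/(121.6×0.5820) = 5.737 ft.

5.74 ft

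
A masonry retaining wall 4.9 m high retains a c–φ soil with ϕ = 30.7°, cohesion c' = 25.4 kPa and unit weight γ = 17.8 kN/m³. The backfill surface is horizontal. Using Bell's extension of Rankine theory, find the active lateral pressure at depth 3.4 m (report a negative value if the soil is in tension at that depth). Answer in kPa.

K_a = (1 − sin φ)/(1 + sin φ) = 0.3240.
σ_a = K_a γ z − 2c√K_a = 0.3240×17.8×3.4 − 2×25.4×0.5692 = -9.307 kPa.

-9.31 kPa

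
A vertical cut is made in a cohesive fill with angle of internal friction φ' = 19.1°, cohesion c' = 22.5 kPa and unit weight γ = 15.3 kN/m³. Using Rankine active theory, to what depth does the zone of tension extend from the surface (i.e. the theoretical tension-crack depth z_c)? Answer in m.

4.13 m

K_a = tan²(45° − 19.1°/2) = 0.5069; √K_a = 0.7120.
The active pressure is zero where K_a γ z = 2c√K_a, so z_c = 2c/(γ√K_a) = 2×22.5/(15.3×0.7120) = 4.131 m.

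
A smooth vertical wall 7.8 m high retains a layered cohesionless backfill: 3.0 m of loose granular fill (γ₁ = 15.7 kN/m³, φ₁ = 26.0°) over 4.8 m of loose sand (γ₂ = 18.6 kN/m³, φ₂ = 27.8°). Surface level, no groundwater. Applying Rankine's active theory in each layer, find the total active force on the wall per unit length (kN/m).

188 kN/m

K_a1 = tan²(45°−26.0°/2) = 0.3905; K_a2 = tan²(45°−27.8°/2) = 0.3639.
Layer 1: σ at base = K_a1 γ₁ h₁ = 18.39 kPa; P₁ = ½×18.39×3.0 = 27.59.
Layer 2: σ_v at top = γ₁h₁ = 47.10; σ_h top = K_a2×47.10 = 17.14; σ_h base = K_a2×(47.10+18.6×4.8) = 49.63.
P₂ = ½(17.14+49.63)×4.8 = 160.2. Total P_a = 27.59+160.2 = 187.8 kN/m.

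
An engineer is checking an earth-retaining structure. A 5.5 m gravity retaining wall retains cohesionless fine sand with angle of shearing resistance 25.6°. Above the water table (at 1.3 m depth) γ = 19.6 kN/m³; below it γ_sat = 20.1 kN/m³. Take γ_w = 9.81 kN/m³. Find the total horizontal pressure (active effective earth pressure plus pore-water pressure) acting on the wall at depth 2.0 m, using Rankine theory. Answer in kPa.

K_a = (1 − sin φ)/(1 + sin φ) = 0.3966.
γ' = 20.1 − 9.81 = 10.29 kN/m³.
Effective vertical stress at 2.0 m: σ'_v = 19.6×1.3 + 10.29×0.700 = 32.68 kPa.
σ'_h = K_a σ'_v = 0.3966 × 32.68 = 12.96 kPa; u = γ_w × 0.700 = 6.867 kPa.
Total σ_h = 12.96 + 6.867 = 19.83 kPa.

19.8 kPa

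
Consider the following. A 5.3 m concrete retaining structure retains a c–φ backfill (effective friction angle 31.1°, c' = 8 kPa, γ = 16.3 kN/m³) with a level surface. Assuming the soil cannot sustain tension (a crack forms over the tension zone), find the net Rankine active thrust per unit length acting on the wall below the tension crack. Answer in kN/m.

K_a = 0.3188; √K_a = 0.5646.
Tension-crack depth z_c = 2c/(γ√K_a) = 2×8/(16.3×0.5646) = 1.739 m.
σ_a at base = K_a γ H − 2c√K_a = 0.3188×16.3×5.3 − 2×8×0.5646 = 18.51 kPa.
P_a = ½ × 18.51 × (H − z_c) = 0.5×18.51×3.561 = 32.96 kN/m.

33.0 kN/m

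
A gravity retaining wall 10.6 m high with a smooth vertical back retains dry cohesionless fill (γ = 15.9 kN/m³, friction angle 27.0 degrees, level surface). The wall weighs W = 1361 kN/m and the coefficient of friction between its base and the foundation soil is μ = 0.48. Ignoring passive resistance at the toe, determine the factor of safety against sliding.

K_a = tan²(45° − 27.0°/2) = 0.3755.
P_a = ½K_aγH² = 0.5×0.3755×15.9×10.6² = 335.4 kN/m, acting at H/3 = 3.533 m above the base.
FS_sliding = μW / P_a = 0.48×1361 / 335.4 = 1.948.

1.95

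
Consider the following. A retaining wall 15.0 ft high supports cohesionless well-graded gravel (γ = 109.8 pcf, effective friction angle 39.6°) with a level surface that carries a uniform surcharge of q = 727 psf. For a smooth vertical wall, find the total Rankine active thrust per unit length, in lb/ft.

K_a = tan²(45° − φ/2) = 0.2214.
Soil triangle: ½ K_a γ H² = 0.5×0.2214×109.8×15.0² = 2735 lb/ft.
Surcharge rectangle: K_a q H = 0.2214×727×15.0 = 2415 lb/ft.
Total = 2735 + 2415 = 5150 lb/ft.

5150 lb/ft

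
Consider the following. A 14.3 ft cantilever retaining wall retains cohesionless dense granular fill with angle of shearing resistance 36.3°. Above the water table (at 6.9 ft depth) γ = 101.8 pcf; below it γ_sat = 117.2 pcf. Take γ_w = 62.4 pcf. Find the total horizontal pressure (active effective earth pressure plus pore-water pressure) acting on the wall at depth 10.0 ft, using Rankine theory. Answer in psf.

417 psf

K_a = (1 − sin φ)/(1 + sin φ) = 0.2563.
γ' = 117.2 − 62.4 = 54.80 pcf.
Effective vertical stress at 10.0 ft: σ'_v = 101.8×6.9 + 54.80×3.10 = 872.3 psf.
σ'_h = K_a σ'_v = 0.2563 × 872.3 = 223.5 psf; u = γ_w × 3.10 = 193.4 psf.
Total σ_h = 223.5 + 193.4 = 417.0 psf.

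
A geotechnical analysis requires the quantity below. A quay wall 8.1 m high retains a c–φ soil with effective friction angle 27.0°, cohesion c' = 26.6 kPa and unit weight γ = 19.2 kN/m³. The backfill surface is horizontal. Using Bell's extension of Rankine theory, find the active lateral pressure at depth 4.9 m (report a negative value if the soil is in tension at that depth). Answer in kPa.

2.73 kPa

K_a = (1 − sin φ)/(1 + sin φ) = 0.3755.
σ_a = K_a γ z − 2c√K_a = 0.3755×19.2×4.9 − 2×26.6×0.6128 = 2.728 kPa.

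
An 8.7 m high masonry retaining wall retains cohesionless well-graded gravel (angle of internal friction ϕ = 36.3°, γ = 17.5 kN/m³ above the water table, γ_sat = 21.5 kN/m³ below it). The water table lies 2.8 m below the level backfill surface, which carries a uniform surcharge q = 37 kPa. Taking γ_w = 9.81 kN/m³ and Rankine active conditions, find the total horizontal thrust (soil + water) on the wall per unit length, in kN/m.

K_a = tan²(45° − φ/2) = 0.2563.
γ' = 21.5 − 9.81 = 11.69 kN/m³. h₂ = H − d_w = 5.9 m.
σ'_h: at surface K_a·q = 9.482; at WT K_a(q+γd_w) = 22.04; at base K_a(q+γd_w+γ'h₂) = 39.71 kPa.
P₁ = ½(9.482+22.04)×2.8 = 44.13; P₂ = ½(22.04+39.71)×5.9 = 182.2; P_w = ½γ_w h₂² = 170.7.
Total = 44.13+182.2+170.7 = 397.0 kN/m.

397 kN/m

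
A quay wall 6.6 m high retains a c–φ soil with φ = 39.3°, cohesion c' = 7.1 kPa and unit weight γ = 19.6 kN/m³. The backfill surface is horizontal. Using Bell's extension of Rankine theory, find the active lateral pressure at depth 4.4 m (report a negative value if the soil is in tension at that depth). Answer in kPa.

12.6 kPa

K_a = (1 − sin φ)/(1 + sin φ) = 0.2245.
σ_a = K_a γ z − 2c√K_a = 0.2245×19.6×4.4 − 2×7.1×0.4738 = 12.63 kPa.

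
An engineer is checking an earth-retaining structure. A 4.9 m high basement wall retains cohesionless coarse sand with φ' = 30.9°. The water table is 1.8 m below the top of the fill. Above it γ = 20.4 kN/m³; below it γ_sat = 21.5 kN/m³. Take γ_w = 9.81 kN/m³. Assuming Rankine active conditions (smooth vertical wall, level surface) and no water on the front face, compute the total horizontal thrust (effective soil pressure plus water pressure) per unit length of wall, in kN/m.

112 kN/m

K_a = tan²(45° − φ/2) = 0.3214.
γ' = 21.5 − 9.81 = 11.69 kN/m³. Depth below WT = 3.1 m.
σ'_h at WT = K_a γ d_w = 11.80 kPa; at base = 11.80 + K_a γ' × 3.1 = 23.45 kPa.
P₁ (0–1.8 m) = ½×11.80×1.8 = 10.62. P₂ (1.8–4.9 m) = ½(11.80+23.45)×3.1 = 54.64.
P_w = ½ γ_w h₂² = 0.5×9.81×3.1² = 47.14. Total = 10.62+54.64+47.14 = 112.4 kN/m.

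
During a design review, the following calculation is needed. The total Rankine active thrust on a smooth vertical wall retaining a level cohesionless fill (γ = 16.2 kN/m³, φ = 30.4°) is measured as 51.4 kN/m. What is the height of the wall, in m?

4.40 m

K_a = 0.3280. P_a = ½ K_a γ H² ⇒ H = √(2P_a/(K_a γ)).
H = √(2×51.4/(0.3280×16.2)) = 4.399 m.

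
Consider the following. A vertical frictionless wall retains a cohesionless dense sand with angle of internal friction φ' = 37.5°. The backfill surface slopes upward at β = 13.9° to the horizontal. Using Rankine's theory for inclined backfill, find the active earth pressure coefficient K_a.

K_a = cos β · (cos β − √(cos²β − cos²φ)) / (cos β + √(cos²β − cos²φ)).
cos β = 0.9707, cos φ = 0.7934, √(cos²β − cos²φ) = 0.5594.
K_a = 0.9707 × (0.9707 − 0.5594)/(0.9707 + 0.5594) = 0.2610.

0.261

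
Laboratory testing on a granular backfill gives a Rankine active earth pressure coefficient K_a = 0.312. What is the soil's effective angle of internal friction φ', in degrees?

K_a = tan²(45° − φ/2) ⇒ 45° − φ/2 = arctan(√0.312) = 29.19°.
φ = 2(45° − 29.19°) = 31.63°.

31.6°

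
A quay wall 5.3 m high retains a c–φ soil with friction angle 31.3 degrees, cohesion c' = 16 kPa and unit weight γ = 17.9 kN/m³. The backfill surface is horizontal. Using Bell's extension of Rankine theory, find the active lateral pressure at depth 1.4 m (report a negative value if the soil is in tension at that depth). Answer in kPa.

-10.1 kPa

K_a = (1 − sin φ)/(1 + sin φ) = 0.3162.
σ_a = K_a γ z − 2c√K_a = 0.3162×17.9×1.4 − 2×16×0.5623 = -10.07 kPa.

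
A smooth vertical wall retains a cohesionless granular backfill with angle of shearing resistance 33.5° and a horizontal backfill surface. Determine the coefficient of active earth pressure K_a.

K_a = (1 − sin φ)/(1 + sin φ) = (1 − sin 33.5°)/(1 + sin 33.5°) = 0.2887.

0.289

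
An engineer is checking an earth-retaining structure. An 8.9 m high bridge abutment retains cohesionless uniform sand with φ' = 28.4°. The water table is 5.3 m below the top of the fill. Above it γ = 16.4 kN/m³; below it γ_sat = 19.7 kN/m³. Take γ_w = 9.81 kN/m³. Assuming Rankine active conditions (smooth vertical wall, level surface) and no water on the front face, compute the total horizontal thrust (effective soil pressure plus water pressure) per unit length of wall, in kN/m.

279 kN/m

K_a = tan²(45° − φ/2) = 0.3554.
γ' = 19.7 − 9.81 = 9.890 kN/m³. Depth below WT = 3.6 m.
σ'_h at WT = K_a γ d_w = 30.89 kPa; at base = 30.89 + K_a γ' × 3.6 = 43.54 kPa.
P₁ (0–5.3 m) = ½×30.89×5.3 = 81.85. P₂ (5.3–8.9 m) = ½(30.89+43.54)×3.6 = 134.0.
P_w = ½ γ_w h₂² = 0.5×9.81×3.6² = 63.57. Total = 81.85+134.0+63.57 = 279.4 kN/m.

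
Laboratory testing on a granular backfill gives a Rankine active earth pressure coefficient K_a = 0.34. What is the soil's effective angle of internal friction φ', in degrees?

K_a = tan²(45° − φ/2) ⇒ 45° − φ/2 = arctan(√0.34) = 30.25°.
φ = 2(45° − 30.25°) = 29.51°.

29.5°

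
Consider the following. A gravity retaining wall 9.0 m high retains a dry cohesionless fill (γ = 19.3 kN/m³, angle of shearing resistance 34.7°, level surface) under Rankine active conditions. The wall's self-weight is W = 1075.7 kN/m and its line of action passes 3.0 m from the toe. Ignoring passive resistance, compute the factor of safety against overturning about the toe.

K_a = tan²(45° − 34.7°/2) = 0.2745.
P_a = ½K_aγH² = 0.5×0.2745×19.3×9.0² = 214.5 kN/m, acting at H/3 = 3.000 m above the base.
Overturning moment M_o = P_a × H/3 = 214.5 × 3.000 = 643.6.
Resisting moment M_r = W × 3.0 = 1075.7 × 3.0 = 3227.
FS_overturning = M_r/M_o = 3227/643.6 = 5.014.

5.01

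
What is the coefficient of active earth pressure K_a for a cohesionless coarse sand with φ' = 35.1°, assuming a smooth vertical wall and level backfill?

K_a = tan²(45° − φ/2) = tan²(27.45°) = 0.2698.

0.270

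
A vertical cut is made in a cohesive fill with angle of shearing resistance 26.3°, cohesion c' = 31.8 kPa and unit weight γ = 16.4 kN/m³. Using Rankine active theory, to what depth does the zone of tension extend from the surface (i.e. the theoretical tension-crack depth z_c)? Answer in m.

K_a = tan²(45° − 26.3°/2) = 0.3859; √K_a = 0.6212.
The active pressure is zero where K_a γ z = 2c√K_a, so z_c = 2c/(γ√K_a) = 2×31.8/(16.4×0.6212) = 6.242 m.

6.24 m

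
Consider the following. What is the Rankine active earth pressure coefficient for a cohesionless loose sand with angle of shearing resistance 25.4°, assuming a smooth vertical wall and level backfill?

0.400

K_a = tan²(45° − φ/2) = tan²(32.30°) = 0.3996.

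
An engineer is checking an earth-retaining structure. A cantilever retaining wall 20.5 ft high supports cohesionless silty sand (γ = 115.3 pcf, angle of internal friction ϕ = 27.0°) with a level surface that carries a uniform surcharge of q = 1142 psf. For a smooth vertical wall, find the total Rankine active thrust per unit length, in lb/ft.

17900 lb/ft

K_a = tan²(45° − φ/2) = 0.3755.
Soil triangle: ½ K_a γ H² = 0.5×0.3755×115.3×20.5² = 9098 lb/ft.
Surcharge rectangle: K_a q H = 0.3755×1142×20.5 = 8791 lb/ft.
Total = 9098 + 8791 = 17890 lb/ft.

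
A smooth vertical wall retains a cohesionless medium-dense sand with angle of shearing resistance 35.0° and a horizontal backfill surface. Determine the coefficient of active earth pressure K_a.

0.271

K_a = tan²(45° − φ/2) = tan²(27.50°) = 0.2710.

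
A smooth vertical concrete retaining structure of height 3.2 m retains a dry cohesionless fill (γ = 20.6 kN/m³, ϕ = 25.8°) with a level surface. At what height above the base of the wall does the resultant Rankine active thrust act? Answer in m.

1.07 m

K_a = 0.3935.
The pressure distribution is triangular, so the resultant acts at H/3 above the base = 3.2/3 = 1.067 m.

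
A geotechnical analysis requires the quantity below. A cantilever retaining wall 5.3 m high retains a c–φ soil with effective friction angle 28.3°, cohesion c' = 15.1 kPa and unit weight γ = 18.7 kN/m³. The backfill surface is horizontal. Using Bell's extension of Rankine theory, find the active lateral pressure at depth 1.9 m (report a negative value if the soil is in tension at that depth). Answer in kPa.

-5.36 kPa

K_a = (1 − sin φ)/(1 + sin φ) = 0.3568.
σ_a = K_a γ z − 2c√K_a = 0.3568×18.7×1.9 − 2×15.1×0.5973 = -5.362 kPa.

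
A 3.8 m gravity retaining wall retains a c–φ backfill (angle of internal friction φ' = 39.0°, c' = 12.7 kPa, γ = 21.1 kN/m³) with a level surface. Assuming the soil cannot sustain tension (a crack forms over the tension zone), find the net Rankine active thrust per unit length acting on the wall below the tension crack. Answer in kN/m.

K_a = 0.2275; √K_a = 0.4770.
Tension-crack depth z_c = 2c/(γ√K_a) = 2×12.7/(21.1×0.4770) = 2.524 m.
σ_a at base = K_a γ H − 2c√K_a = 0.2275×21.1×3.8 − 2×12.7×0.4770 = 6.126 kPa.
P_a = ½ × 6.126 × (H − z_c) = 0.5×6.126×1.276 = 3.909 kN/m.

3.91 kN/m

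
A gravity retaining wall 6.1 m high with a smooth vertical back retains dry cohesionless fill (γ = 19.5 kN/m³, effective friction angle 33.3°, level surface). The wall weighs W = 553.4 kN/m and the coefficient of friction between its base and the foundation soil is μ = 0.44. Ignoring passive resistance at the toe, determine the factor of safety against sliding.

2.31

K_a = tan²(45° − 33.3°/2) = 0.2911.
P_a = ½K_aγH² = 0.5×0.2911×19.5×6.1² = 105.6 kN/m, acting at H/3 = 2.033 m above the base.
FS_sliding = μW / P_a = 0.44×553.4 / 105.6 = 2.305.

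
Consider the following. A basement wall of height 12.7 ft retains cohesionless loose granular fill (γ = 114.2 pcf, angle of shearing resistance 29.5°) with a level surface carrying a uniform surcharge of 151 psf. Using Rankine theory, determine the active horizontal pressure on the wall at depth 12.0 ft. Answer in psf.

517 psf

K_a = (1 − sin φ)/(1 + sin φ) = 0.3401.
σ_v = γz + q = 114.2 × 12.0 + 151 = 1521 psf.
σ_h = K_a σ_v = 0.3401 × 1521 = 517.4 psf.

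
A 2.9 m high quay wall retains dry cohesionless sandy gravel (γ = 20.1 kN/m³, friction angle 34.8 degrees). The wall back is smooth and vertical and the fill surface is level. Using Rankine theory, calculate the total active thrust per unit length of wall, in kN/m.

23.1 kN/m

K_a = tan²(45° − φ/2) = 0.2733.
P_a = ½ K_a γ H² = 0.5 × 0.2733 × 20.1 × 2.9² = 23.10 kN/m.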